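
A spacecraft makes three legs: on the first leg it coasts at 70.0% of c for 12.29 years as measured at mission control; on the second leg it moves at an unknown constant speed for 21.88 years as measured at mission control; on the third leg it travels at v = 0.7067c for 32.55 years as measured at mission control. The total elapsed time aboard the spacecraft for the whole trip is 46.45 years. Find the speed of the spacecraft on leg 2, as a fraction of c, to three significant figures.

Leg 1: β = 0.700; γ = 1/√(1 − 0.700²) = 1/√0.5100 = 1.400; τ_1 = 12.29/1.400 = 8.777 years.
Leg 2: speed unknown; τ_2 = 21.88/γ_2.
Leg 3: γ = 1/√(1 − 0.7067²) = 1/√0.5006 = 1.413; τ_3 = 32.55/1.413 = 23.03 years.
Total proper time: 8.777 + τ_2 + 23.03 = 46.45, so τ_2 = 46.45 − 31.81 = 14.64 years.
γ_2 = 21.88/14.64 = 1.494; β = √(1 − 1/γ²) = √0.5521.

β = 0.743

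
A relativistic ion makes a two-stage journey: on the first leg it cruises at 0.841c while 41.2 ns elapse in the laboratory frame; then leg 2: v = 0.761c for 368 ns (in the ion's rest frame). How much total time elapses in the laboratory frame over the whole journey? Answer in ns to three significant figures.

Leg 1: 41.2 ns is already measured in the laboratory frame.
Leg 2: γ = 1/√(1 − 0.761²) = 1/√0.4209 = 1.541; Δt_2 = 1.541 × 368 = 567.2 ns.
Total: 41.20 + 567.2 ns.

Δt = 608 ns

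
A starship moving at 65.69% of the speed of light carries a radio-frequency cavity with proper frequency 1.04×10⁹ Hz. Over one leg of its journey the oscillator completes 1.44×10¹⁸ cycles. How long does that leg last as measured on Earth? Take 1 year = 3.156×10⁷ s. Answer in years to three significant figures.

β = 0.6569; γ = 1/√(1 − 0.6569²) = 1/√0.5685 = 1.326
Proper time for N cycles: τ = N/f = 1.44×10¹⁸/(1.04×10⁹) = 1.385×10⁹ s = 43.87 years.
Lab-frame duration Δt = γτ = 1.326 × 43.87 = 58.19 years.

Δt = 58.2 years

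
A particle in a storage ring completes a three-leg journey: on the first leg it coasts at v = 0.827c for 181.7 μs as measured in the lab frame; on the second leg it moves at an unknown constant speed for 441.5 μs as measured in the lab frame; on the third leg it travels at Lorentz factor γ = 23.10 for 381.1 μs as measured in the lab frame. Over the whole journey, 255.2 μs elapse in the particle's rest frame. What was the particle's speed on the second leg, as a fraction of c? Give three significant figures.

β = 0.951

Leg 1: γ = 1/√(1 − 0.827²) = 1/√0.3161 = 1.779; τ_1 = 181.7/1.779 = 102.2 μs.
Leg 2: speed unknown; τ_2 = 441.5/γ_2.
Leg 3: γ = 23.10; τ_3 = 381.1/23.10 = 16.50 μs.
Total proper time: 102.2 + τ_2 + 16.50 = 255.2, so τ_2 = 255.2 − 118.6 = 136.6 μs.
γ_2 = 441.5/136.6 = 3.233; β = √(1 − 1/γ²) = √0.9043.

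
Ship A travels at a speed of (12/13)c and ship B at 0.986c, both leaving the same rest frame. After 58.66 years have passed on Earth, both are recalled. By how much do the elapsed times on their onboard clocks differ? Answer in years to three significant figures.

|τ_A − τ_B| = 12.8 years

A: γ = 1/√(1 − (12/13)²) = 13/5 = 2.600; τ_A = 58.66/2.600 = 22.56 years.
B: γ = 1/√(1 − 0.986²) = 1/√0.02780 = 5.997; τ_B = 58.66/5.997 = 9.781 years.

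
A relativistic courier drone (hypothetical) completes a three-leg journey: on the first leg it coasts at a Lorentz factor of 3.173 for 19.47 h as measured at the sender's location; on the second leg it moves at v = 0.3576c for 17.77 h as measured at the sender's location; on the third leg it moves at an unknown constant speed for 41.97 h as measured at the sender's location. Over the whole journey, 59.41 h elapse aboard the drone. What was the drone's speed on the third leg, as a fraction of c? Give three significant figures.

Leg 1: γ = 3.173; τ_1 = 19.47/3.173 = 6.136 h.
Leg 2: γ = 1/√(1 − 0.3576²) = 1/√0.8721 = 1.071; τ_2 = 17.77/1.071 = 16.59 h.
Leg 3: speed unknown; τ_3 = 41.97/γ_3.
Total proper time: 6.136 + 16.59 + τ_3 = 59.41, so τ_3 = 59.41 − 22.73 = 36.68 h.
γ_3 = 41.97/36.68 = 1.144; β = √(1 − 1/γ²) = √0.2362.

β = 0.486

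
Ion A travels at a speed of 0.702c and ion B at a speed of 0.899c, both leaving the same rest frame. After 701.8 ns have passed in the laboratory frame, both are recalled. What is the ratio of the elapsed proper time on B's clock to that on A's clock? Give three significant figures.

A: γ = 1/√(1 − 0.702²) = 1/√0.5072 = 1.404. B: γ = 1/√(1 − 0.899²) = 1/√0.1918 = 2.283.
τ_A/τ_B = γ_B/γ_A = 2.283/1.404 = 1.626, so τ_B/τ_A = 0.6149.

τ_B/τ_A = 0.615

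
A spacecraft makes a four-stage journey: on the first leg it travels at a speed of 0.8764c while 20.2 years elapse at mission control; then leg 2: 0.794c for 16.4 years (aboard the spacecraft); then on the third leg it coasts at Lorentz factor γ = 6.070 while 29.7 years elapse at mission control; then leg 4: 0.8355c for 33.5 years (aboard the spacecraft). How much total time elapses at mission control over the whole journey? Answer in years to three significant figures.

Leg 1: 20.2 years is already measured at mission control.
Leg 2: γ = 1/√(1 − 0.794²) = 1/√0.3696 = 1.645; Δt_2 = 1.645 × 16.4 = 26.98 years.
Leg 3: 29.7 years is already measured at mission control.
Leg 4: γ = 1/√(1 − 0.8355²) = 1/√0.3019 = 1.820; Δt_4 = 1.820 × 33.5 = 60.97 years.
Total: 20.20 + 26.98 + 29.70 + 60.97 years.

Δt = 138 years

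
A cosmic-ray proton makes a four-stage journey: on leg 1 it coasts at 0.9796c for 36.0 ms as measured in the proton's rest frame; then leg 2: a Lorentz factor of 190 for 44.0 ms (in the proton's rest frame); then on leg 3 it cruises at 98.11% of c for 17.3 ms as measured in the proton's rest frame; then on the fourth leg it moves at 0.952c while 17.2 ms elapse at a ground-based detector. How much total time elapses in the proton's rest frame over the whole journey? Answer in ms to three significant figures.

τ = 103 ms

Leg 1: 36.0 ms is already measured in the proton's rest frame.
Leg 2: 44.0 ms is already measured in the proton's rest frame.
Leg 3: 17.3 ms is already measured in the proton's rest frame.
Leg 4: γ = 1/√(1 − 0.952²) = 1/√0.09370 = 3.267; τ_4 = 17.2/3.267 = 5.265 ms.
Total: 36.00 + 44.00 + 17.30 + 5.265 ms.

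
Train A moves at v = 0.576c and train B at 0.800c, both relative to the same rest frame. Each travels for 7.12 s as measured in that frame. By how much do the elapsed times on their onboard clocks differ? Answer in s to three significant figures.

|τ_A − τ_B| = 1.55 s

A: γ = 1/√(1 − 0.576²) = 1/√0.6682 = 1.223; τ_A = 7.12/1.223 = 5.820 s.
B: γ = 1/√(1 − 0.800²) = 1/√0.3600 = 1.667; τ_B = 7.12/1.667 = 4.272 s.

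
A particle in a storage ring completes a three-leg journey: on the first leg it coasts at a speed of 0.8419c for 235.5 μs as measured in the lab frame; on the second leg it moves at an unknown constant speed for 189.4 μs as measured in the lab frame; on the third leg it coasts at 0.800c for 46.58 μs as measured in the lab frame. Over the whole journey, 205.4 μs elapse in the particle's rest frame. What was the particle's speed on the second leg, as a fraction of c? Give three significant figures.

Leg 1: γ = 1/√(1 − 0.8419²) = 1/√0.2912 = 1.853; τ_1 = 235.5/1.853 = 127.1 μs.
Leg 2: speed unknown; τ_2 = 189.4/γ_2.
Leg 3: γ = 1/√(1 − 0.800²) = 5/3 ≈ 1.667; τ_3 = 46.58/1.667 = 27.95 μs.
Total proper time: 127.1 + τ_2 + 27.95 = 205.4, so τ_2 = 205.4 − 155.0 = 50.37 μs.
γ_2 = 189.4/50.37 = 3.760; β = √(1 − 1/γ²) = √0.9293.

β = 0.964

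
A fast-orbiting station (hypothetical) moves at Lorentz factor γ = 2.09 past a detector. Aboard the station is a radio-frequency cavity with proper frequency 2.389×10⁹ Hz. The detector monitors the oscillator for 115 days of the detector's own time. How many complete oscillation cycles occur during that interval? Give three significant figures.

N = 1.14×10¹⁶

γ = 2.09
During 115 days of lab time, the oscillator's proper time advances by τ = Δt/γ = 115/2.090 = 55.02 days = 4.754×10⁶ s.
N = f × τ = 2.389×10⁹ × 4.754×10⁶ = 1.136×10¹⁶.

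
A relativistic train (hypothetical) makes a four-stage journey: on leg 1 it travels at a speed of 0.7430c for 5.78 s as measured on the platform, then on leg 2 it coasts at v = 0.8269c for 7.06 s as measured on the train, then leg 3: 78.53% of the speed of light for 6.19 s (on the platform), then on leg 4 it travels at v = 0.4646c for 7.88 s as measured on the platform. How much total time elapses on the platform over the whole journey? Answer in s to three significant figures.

Δt = 32.4 s

Leg 1: 5.78 s is already measured on the platform.
Leg 2: γ = 1/√(1 − 0.8269²) = 1/√0.3162 = 1.778; Δt_2 = 1.778 × 7.06 = 12.55 s.
Leg 3: 6.19 s is already measured on the platform.
Leg 4: 7.88 s is already measured on the platform.
Total: 5.780 + 12.55 + 6.190 + 7.880 s.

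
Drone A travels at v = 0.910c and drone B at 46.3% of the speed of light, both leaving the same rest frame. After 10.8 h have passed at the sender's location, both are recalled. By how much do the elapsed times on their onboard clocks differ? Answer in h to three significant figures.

A: γ = 1/√(1 − 0.910²) = 1/√0.1719 = 2.412; τ_A = 10.8/2.412 = 4.478 h.
B: β = 0.463; γ = 1/√(1 − 0.463²) = 1/√0.7856 = 1.128; τ_B = 10.8/1.128 = 9.573 h.

|τ_A − τ_B| = 5.09 h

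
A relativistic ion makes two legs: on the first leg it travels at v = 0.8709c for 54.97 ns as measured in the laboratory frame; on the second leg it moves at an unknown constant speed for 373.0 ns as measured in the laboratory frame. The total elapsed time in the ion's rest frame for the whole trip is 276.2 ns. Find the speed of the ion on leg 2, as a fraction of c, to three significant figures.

β = 0.744

Leg 1: γ = 1/√(1 − 0.8709²) = 1/√0.2415 = 2.035; τ_1 = 54.97/2.035 = 27.02 ns.
Leg 2: speed unknown; τ_2 = 373.0/γ_2.
Total proper time: 27.02 + τ_2 = 276.2, so τ_2 = 276.2 − 27.02 = 249.2 ns.
γ_2 = 373.0/249.2 = 1.497; β = √(1 − 1/γ²) = √0.5537.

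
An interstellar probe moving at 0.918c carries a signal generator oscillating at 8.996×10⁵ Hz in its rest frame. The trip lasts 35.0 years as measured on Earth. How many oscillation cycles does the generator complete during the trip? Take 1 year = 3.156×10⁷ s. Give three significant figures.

N = 3.94×10¹⁴

γ = 1/√(1 − 0.918²) = 1/√0.1573 = 2.522
The oscillator's own cycle count is N = f × τ where τ is the proper time aboard the probe. τ = Δt/γ = 35.0/2.522 = 13.88 years = 4.381×10⁸ s.
N = 8.996×10⁵ × 4.381×10⁸ = 3.941×10¹⁴.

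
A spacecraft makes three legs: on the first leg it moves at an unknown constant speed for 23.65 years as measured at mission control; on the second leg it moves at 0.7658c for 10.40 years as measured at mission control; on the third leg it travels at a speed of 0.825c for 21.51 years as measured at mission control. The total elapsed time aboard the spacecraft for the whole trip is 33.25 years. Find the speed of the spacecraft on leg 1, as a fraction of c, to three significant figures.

Leg 1: speed unknown; τ_1 = 23.65/γ_1.
Leg 2: γ = 1/√(1 − 0.7658²) = 1/√0.4136 = 1.555; τ_2 = 10.40/1.555 = 6.688 years.
Leg 3: γ = 1/√(1 − 0.825²) = 1/√0.3194 = 1.769; τ_3 = 21.51/1.769 = 12.16 years.
Total proper time: τ_1 + 6.688 + 12.16 = 33.25, so τ_1 = 33.25 − 18.84 = 14.41 years.
γ_1 = 23.65/14.41 = 1.642; β = √(1 − 1/γ²) = √0.6290.

β = 0.793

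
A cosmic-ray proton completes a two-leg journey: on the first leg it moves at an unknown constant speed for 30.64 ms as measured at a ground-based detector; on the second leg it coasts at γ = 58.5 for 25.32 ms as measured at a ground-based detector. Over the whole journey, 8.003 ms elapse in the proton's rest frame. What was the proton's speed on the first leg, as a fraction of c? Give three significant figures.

β = 0.969

Leg 1: speed unknown; τ_1 = 30.64/γ_1.
Leg 2: γ = 58.5; τ_2 = 25.32/58.50 = 0.4328 ms.
Total proper time: τ_1 + 0.4328 = 8.003, so τ_1 = 8.003 − 0.4328 = 7.570 ms.
γ_1 = 30.64/7.570 = 4.047; β = √(1 − 1/γ²) = √0.9390.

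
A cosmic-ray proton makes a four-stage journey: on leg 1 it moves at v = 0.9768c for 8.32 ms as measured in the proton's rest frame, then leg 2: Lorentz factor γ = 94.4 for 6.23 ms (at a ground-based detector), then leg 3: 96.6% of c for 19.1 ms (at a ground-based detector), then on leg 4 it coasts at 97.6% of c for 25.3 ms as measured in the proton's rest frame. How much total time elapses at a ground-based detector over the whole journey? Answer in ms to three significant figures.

Δt = 180 ms

Leg 1: γ = 1/√(1 − 0.9768²) = 1/√0.04586 = 4.670; Δt_1 = 4.670 × 8.32 = 38.85 ms.
Leg 2: 6.23 ms is already measured at a ground-based detector.
Leg 3: 19.1 ms is already measured at a ground-based detector.
Leg 4: β = 0.976; γ = 1/√(1 − 0.976²) = 1/√0.04742 = 4.592; Δt_4 = 4.592 × 25.3 = 116.2 ms.
Total: 38.85 + 6.230 + 19.10 + 116.2 ms.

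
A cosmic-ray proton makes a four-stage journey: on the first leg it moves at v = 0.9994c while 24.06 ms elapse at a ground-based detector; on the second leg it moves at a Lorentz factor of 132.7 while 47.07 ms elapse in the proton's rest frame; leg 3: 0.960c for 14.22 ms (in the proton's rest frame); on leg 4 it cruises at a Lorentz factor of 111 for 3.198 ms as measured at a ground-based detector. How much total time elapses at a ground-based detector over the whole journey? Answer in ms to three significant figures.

Leg 1: 24.06 ms is already measured at a ground-based detector.
Leg 2: γ = 132.7; Δt_2 = 132.7 × 47.07 = 6246 ms.
Leg 3: γ = 1/√(1 − 0.960²) = 25/7 ≈ 3.571; Δt_3 = 3.571 × 14.22 = 50.79 ms.
Leg 4: 3.198 ms is already measured at a ground-based detector.
Total: 24.06 + 6246 + 50.79 + 3.198 ms.

Δt = 6320 ms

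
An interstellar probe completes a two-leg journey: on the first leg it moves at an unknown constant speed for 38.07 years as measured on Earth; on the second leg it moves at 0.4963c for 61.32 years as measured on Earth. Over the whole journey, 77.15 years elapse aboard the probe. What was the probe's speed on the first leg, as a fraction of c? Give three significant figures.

β = 0.778

Leg 1: speed unknown; τ_1 = 38.07/γ_1.
Leg 2: γ = 1/√(1 − 0.4963²) = 1/√0.7537 = 1.152; τ_2 = 61.32/1.152 = 53.24 years.
Total proper time: τ_1 + 53.24 = 77.15, so τ_1 = 77.15 − 53.24 = 23.91 years.
γ_1 = 38.07/23.91 = 1.592; β = √(1 − 1/γ²) = √0.6054.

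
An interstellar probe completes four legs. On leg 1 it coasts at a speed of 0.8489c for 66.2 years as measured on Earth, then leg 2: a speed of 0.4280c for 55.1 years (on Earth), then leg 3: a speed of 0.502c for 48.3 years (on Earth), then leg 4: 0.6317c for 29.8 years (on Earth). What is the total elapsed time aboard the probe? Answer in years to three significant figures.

Leg 1: γ = 1/√(1 − 0.8489²) = 1/√0.2794 = 1.892; τ_1 = 66.2/1.892 = 34.99 years.
Leg 2: γ = 1/√(1 − 0.4280²) = 1/√0.8168 = 1.106; τ_2 = 55.1/1.106 = 49.80 years.
Leg 3: γ = 1/√(1 − 0.502²) = 1/√0.7480 = 1.156; τ_3 = 48.3/1.156 = 41.77 years.
Leg 4: γ = 1/√(1 − 0.6317²) = 1/√0.6010 = 1.290; τ_4 = 29.8/1.290 = 23.10 years.
Total: 34.99 + 49.80 + 41.77 + 23.10 years.

τ = 150 years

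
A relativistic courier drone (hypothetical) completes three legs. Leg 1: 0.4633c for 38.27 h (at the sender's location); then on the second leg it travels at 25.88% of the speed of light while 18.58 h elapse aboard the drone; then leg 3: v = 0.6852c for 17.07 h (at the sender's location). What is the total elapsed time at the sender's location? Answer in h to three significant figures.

Leg 1: 38.27 h is already measured at the sender's location.
Leg 2: β = 0.2588; γ = 1/√(1 − 0.2588²) = 1/√0.9330 = 1.035; Δt_2 = 1.035 × 18.58 = 19.24 h.
Leg 3: 17.07 h is already measured at the sender's location.
Total: 38.27 + 19.24 + 17.07 h.

Δt = 74.6 h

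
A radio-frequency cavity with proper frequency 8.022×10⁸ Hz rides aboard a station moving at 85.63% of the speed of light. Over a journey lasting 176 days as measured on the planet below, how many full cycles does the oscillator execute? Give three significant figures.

β = 0.8563; γ = 1/√(1 − 0.8563²) = 1/√0.2668 = 1.936
The oscillator's own cycle count is N = f × τ where τ is the proper time aboard the station. τ = Δt/γ = 176/1.936 = 90.90 days = 7.854×10⁶ s.
N = 8.022×10⁸ × 7.854×10⁶ = 6.300×10¹⁵.

N = 6.30×10¹⁵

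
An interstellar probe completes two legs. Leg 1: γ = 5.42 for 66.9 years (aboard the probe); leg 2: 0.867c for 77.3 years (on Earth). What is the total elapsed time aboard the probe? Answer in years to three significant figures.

τ = 105 years

Leg 1: 66.9 years is already measured aboard the probe.
Leg 2: γ = 1/√(1 − 0.867²) = 1/√0.2483 = 2.007; τ_2 = 77.3/2.007 = 38.52 years.
Total: 66.90 + 38.52 years.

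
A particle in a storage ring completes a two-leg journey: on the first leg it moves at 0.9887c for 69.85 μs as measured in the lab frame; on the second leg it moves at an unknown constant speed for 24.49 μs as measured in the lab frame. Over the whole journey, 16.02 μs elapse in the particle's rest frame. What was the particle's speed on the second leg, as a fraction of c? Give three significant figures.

Leg 1: γ = 1/√(1 − 0.9887²) = 1/√0.02247 = 6.671; τ_1 = 69.85/6.671 = 10.47 μs.
Leg 2: speed unknown; τ_2 = 24.49/γ_2.
Total proper time: 10.47 + τ_2 = 16.02, so τ_2 = 16.02 − 10.47 = 5.549 μs.
γ_2 = 24.49/5.549 = 4.413; β = √(1 − 1/γ²) = √0.9487.

β = 0.974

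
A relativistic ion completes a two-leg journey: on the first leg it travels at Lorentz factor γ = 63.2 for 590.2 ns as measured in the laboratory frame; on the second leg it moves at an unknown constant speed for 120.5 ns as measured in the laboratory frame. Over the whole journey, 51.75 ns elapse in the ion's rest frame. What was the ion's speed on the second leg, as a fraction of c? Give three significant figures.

Leg 1: γ = 63.2; τ_1 = 590.2/63.20 = 9.339 ns.
Leg 2: speed unknown; τ_2 = 120.5/γ_2.
Total proper time: 9.339 + τ_2 = 51.75, so τ_2 = 51.75 − 9.339 = 42.41 ns.
γ_2 = 120.5/42.41 = 2.841; β = √(1 − 1/γ²) = √0.8761.

β = 0.936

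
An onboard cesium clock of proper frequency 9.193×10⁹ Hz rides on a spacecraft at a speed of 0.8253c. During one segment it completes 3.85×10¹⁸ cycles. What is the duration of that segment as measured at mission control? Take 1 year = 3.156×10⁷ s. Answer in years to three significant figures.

γ = 1/√(1 − 0.8253²) = 1/√0.3189 = 1.771
Proper time for N cycles: τ = N/f = 3.85×10¹⁸/(9.193×10⁹) = 4.188×10⁸ s = 13.27 years.
Lab-frame duration Δt = γτ = 1.771 × 13.27 = 23.50 years.

Δt = 23.5 years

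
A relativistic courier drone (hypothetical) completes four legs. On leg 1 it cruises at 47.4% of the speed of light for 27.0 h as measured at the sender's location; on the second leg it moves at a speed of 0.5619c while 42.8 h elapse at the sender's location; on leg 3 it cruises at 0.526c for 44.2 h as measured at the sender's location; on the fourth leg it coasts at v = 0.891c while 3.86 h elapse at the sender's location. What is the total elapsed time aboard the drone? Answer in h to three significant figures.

τ = 98.5 h

Leg 1: β = 0.474; γ = 1/√(1 − 0.474²) = 1/√0.7753 = 1.136; τ_1 = 27.0/1.136 = 23.77 h.
Leg 2: γ = 1/√(1 − 0.5619²) = 1/√0.6843 = 1.209; τ_2 = 42.8/1.209 = 35.40 h.
Leg 3: γ = 1/√(1 − 0.526²) = 1/√0.7233 = 1.176; τ_3 = 44.2/1.176 = 37.59 h.
Leg 4: γ = 1/√(1 − 0.891²) = 1/√0.2061 = 2.203; τ_4 = 3.86/2.203 = 1.752 h.
Total: 23.77 + 35.40 + 37.59 + 1.752 h.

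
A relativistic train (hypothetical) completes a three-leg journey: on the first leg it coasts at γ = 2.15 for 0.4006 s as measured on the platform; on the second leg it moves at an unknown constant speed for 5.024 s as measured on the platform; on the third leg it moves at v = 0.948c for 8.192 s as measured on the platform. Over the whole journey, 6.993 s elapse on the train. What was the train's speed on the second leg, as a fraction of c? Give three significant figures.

β = 0.549

Leg 1: γ = 2.15; τ_1 = 0.4006/2.150 = 0.1863 s.
Leg 2: speed unknown; τ_2 = 5.024/γ_2.
Leg 3: γ = 1/√(1 − 0.948²) = 1/√0.1013 = 3.142; τ_3 = 8.192/3.142 = 2.607 s.
Total proper time: 0.1863 + τ_2 + 2.607 = 6.993, so τ_2 = 6.993 − 2.794 = 4.199 s.
γ_2 = 5.024/4.199 = 1.196; β = √(1 − 1/γ²) = √0.3013.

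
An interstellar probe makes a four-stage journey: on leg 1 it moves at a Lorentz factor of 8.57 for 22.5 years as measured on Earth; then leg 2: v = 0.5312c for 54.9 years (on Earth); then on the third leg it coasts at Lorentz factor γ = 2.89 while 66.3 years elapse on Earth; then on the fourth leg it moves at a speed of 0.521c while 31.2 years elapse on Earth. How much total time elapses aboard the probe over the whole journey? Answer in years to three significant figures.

Leg 1: γ = 8.57; τ_1 = 22.5/8.570 = 2.625 years.
Leg 2: γ = 1/√(1 − 0.5312²) = 1/√0.7178 = 1.180; τ_2 = 54.9/1.180 = 46.51 years.
Leg 3: γ = 2.89; τ_3 = 66.3/2.890 = 22.94 years.
Leg 4: γ = 1/√(1 − 0.521²) = 1/√0.7286 = 1.172; τ_4 = 31.2/1.172 = 26.63 years.
Total: 2.625 + 46.51 + 22.94 + 26.63 years.

τ = 98.7 years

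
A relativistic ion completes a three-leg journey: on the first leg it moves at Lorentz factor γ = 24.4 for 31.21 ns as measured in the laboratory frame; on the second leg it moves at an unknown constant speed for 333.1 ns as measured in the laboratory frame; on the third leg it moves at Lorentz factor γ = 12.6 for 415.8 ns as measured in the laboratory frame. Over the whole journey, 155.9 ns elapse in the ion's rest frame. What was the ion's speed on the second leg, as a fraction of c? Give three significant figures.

β = 0.931

Leg 1: γ = 24.4; τ_1 = 31.21/24.40 = 1.279 ns.
Leg 2: speed unknown; τ_2 = 333.1/γ_2.
Leg 3: γ = 12.6; τ_3 = 415.8/12.60 = 33.00 ns.
Total proper time: 1.279 + τ_2 + 33.00 = 155.9, so τ_2 = 155.9 − 34.28 = 121.6 ns.
γ_2 = 333.1/121.6 = 2.739; β = √(1 − 1/γ²) = √0.8667.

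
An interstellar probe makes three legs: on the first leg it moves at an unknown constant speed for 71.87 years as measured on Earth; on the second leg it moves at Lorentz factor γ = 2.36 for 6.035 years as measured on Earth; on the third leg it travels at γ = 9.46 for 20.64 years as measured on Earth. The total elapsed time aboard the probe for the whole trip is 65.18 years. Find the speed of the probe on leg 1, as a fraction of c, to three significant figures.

Leg 1: speed unknown; τ_1 = 71.87/γ_1.
Leg 2: γ = 2.36; τ_2 = 6.035/2.360 = 2.557 years.
Leg 3: γ = 9.46; τ_3 = 20.64/9.460 = 2.182 years.
Total proper time: τ_1 + 2.557 + 2.182 = 65.18, so τ_1 = 65.18 − 4.739 = 60.44 years.
γ_1 = 71.87/60.44 = 1.189; β = √(1 − 1/γ²) = √0.2928.

β = 0.541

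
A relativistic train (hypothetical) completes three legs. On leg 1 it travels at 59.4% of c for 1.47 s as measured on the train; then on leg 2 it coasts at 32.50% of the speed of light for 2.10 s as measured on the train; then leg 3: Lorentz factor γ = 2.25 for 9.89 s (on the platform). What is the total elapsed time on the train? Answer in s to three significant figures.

Leg 1: 1.47 s is already measured on the train.
Leg 2: 2.10 s is already measured on the train.
Leg 3: γ = 2.25; τ_3 = 9.89/2.250 = 4.396 s.
Total: 1.470 + 2.100 + 4.396 s.

τ = 7.97 s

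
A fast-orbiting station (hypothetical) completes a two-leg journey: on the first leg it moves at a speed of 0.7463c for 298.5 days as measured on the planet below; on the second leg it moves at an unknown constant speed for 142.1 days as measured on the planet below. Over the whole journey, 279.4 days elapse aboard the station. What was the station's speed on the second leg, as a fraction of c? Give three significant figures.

β = 0.823

Leg 1: γ = 1/√(1 − 0.7463²) = 1/√0.4430 = 1.502; τ_1 = 298.5/1.502 = 198.7 days.
Leg 2: speed unknown; τ_2 = 142.1/γ_2.
Total proper time: 198.7 + τ_2 = 279.4, so τ_2 = 279.4 − 198.7 = 80.72 days.
γ_2 = 142.1/80.72 = 1.761; β = √(1 − 1/γ²) = √0.6774.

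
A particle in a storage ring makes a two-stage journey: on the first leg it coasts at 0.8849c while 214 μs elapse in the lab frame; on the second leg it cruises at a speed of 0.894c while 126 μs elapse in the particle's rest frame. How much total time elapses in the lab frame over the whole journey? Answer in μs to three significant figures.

Δt = 495 μs

Leg 1: 214 μs is already measured in the lab frame.
Leg 2: γ = 1/√(1 − 0.894²) = 1/√0.2008 = 2.232; Δt_2 = 2.232 × 126 = 281.2 μs.
Total: 214.0 + 281.2 μs.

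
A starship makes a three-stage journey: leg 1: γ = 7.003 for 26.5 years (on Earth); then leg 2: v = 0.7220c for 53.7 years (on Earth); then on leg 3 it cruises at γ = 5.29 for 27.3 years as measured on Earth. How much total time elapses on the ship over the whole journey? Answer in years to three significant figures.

Leg 1: γ = 7.003; τ_1 = 26.5/7.003 = 3.784 years.
Leg 2: γ = 1/√(1 − 0.7220²) = 1/√0.4787 = 1.445; τ_2 = 53.7/1.445 = 37.15 years.
Leg 3: γ = 5.29; τ_3 = 27.3/5.290 = 5.161 years.
Total: 3.784 + 37.15 + 5.161 years.

τ = 46.1 years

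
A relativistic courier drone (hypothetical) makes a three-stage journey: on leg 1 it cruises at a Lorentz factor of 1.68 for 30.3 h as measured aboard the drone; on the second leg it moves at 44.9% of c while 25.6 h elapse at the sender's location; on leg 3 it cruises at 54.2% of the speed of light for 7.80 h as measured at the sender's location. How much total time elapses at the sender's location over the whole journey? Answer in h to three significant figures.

Δt = 84.3 h

Leg 1: γ = 1.68; Δt_1 = 1.680 × 30.3 = 50.90 h.
Leg 2: 25.6 h is already measured at the sender's location.
Leg 3: 7.80 h is already measured at the sender's location.
Total: 50.90 + 25.60 + 7.800 h.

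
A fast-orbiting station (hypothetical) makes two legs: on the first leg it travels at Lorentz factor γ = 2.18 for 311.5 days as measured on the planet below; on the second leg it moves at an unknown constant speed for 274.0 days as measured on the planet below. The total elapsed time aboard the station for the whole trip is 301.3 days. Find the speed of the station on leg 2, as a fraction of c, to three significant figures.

β = 0.816

Leg 1: γ = 2.18; τ_1 = 311.5/2.180 = 142.9 days.
Leg 2: speed unknown; τ_2 = 274.0/γ_2.
Total proper time: 142.9 + τ_2 = 301.3, so τ_2 = 301.3 − 142.9 = 158.4 days.
γ_2 = 274.0/158.4 = 1.730; β = √(1 − 1/γ²) = √0.6658.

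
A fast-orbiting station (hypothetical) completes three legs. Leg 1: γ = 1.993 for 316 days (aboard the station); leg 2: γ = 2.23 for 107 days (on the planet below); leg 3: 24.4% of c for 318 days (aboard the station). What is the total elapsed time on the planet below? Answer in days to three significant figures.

Leg 1: γ = 1.993; Δt_1 = 1.993 × 316 = 629.8 days.
Leg 2: 107 days is already measured on the planet below.
Leg 3: β = 0.244; γ = 1/√(1 − 0.244²) = 1/√0.9405 = 1.031; Δt_3 = 1.031 × 318 = 327.9 days.
Total: 629.8 + 107.0 + 327.9 days.

Δt = 1060 days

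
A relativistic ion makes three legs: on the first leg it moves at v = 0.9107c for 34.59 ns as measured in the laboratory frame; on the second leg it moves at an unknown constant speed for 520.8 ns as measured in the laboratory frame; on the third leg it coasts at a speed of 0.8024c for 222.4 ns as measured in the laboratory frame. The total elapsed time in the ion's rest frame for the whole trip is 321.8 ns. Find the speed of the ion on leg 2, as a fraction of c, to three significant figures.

β = 0.942

Leg 1: γ = 1/√(1 − 0.9107²) = 1/√0.1706 = 2.421; τ_1 = 34.59/2.421 = 14.29 ns.
Leg 2: speed unknown; τ_2 = 520.8/γ_2.
Leg 3: γ = 1/√(1 − 0.8024²) = 1/√0.3562 = 1.676; τ_3 = 222.4/1.676 = 132.7 ns.
Total proper time: 14.29 + τ_2 + 132.7 = 321.8, so τ_2 = 321.8 − 147.0 = 174.8 ns.
γ_2 = 520.8/174.8 = 2.980; β = √(1 − 1/γ²) = √0.8874.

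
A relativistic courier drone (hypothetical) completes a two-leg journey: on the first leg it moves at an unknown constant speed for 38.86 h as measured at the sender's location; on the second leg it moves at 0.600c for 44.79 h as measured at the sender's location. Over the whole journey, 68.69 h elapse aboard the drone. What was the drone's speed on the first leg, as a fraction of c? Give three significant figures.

Leg 1: speed unknown; τ_1 = 38.86/γ_1.
Leg 2: γ = 1/√(1 − 0.600²) = 5/4 = 1.250; τ_2 = 44.79/1.250 = 35.83 h.
Total proper time: τ_1 + 35.83 = 68.69, so τ_1 = 68.69 − 35.83 = 32.86 h.
γ_1 = 38.86/32.86 = 1.183; β = √(1 − 1/γ²) = √0.2850.

β = 0.534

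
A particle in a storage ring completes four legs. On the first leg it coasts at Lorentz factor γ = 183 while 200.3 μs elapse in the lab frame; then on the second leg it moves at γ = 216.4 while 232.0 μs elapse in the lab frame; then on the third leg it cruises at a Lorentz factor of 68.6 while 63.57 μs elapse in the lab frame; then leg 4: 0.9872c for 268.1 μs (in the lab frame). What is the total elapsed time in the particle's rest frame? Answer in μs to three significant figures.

τ = 45.9 μs

Leg 1: γ = 183; τ_1 = 200.3/183.0 = 1.095 μs.
Leg 2: γ = 216.4; τ_2 = 232.0/216.4 = 1.072 μs.
Leg 3: γ = 68.6; τ_3 = 63.57/68.60 = 0.9267 μs.
Leg 4: γ = 1/√(1 − 0.9872²) = 1/√0.02544 = 6.270; τ_4 = 268.1/6.270 = 42.76 μs.
Total: 1.095 + 1.072 + 0.9267 + 42.76 μs.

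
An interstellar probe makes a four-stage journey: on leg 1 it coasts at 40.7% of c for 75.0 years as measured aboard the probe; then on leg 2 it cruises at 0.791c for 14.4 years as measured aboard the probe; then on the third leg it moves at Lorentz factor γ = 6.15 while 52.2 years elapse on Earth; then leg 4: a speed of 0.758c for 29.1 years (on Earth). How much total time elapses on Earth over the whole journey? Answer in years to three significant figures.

Δt = 187 years

Leg 1: β = 0.407; γ = 1/√(1 − 0.407²) = 1/√0.8344 = 1.095; Δt_1 = 1.095 × 75.0 = 82.11 years.
Leg 2: γ = 1/√(1 − 0.791²) = 1/√0.3743 = 1.634; Δt_2 = 1.634 × 14.4 = 23.54 years.
Leg 3: 52.2 years is already measured on Earth.
Leg 4: 29.1 years is already measured on Earth.
Total: 82.11 + 23.54 + 52.20 + 29.10 years.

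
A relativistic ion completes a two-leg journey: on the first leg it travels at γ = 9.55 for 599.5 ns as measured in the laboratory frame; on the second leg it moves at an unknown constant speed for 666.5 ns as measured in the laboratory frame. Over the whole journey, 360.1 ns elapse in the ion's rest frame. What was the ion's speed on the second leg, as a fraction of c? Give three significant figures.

Leg 1: γ = 9.55; τ_1 = 599.5/9.550 = 62.77 ns.
Leg 2: speed unknown; τ_2 = 666.5/γ_2.
Total proper time: 62.77 + τ_2 = 360.1, so τ_2 = 360.1 − 62.77 = 297.3 ns.
γ_2 = 666.5/297.3 = 2.242; β = √(1 − 1/γ²) = √0.8010.

β = 0.895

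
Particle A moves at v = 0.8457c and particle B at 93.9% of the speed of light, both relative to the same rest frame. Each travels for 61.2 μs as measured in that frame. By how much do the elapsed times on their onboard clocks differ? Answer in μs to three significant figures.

|τ_A − τ_B| = 11.6 μs

A: γ = 1/√(1 − 0.8457²) = 1/√0.2848 = 1.874; τ_A = 61.2/1.874 = 32.66 μs.
B: β = 0.939; γ = 1/√(1 − 0.939²) = 1/√0.1183 = 2.908; τ_B = 61.2/2.908 = 21.05 μs.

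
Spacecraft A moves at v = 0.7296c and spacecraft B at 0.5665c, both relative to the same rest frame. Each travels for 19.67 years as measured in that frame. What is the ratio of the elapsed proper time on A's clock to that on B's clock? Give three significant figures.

τ_A/τ_B = 0.830

A: γ = 1/√(1 − 0.7296²) = 1/√0.4677 = 1.462. B: γ = 1/√(1 − 0.5665²) = 1/√0.6791 = 1.214.
τ_A/τ_B = γ_B/γ_A = 1.214/1.462 = 0.8299, so τ_A/τ_B = 0.8299.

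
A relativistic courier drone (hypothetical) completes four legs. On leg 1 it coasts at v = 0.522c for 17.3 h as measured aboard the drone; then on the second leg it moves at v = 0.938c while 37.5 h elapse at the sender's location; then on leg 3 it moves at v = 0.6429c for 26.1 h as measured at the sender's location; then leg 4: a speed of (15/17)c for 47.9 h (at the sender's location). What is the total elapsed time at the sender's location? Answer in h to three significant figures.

Leg 1: γ = 1/√(1 − 0.522²) = 1/√0.7275 = 1.172; Δt_1 = 1.172 × 17.3 = 20.28 h.
Leg 2: 37.5 h is already measured at the sender's location.
Leg 3: 26.1 h is already measured at the sender's location.
Leg 4: 47.9 h is already measured at the sender's location.
Total: 20.28 + 37.50 + 26.10 + 47.90 h.

Δt = 132 h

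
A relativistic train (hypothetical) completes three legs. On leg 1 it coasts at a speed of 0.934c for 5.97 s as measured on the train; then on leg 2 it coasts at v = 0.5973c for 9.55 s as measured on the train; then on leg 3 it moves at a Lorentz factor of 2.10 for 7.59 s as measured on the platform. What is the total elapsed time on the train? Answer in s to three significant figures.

τ = 19.1 s

Leg 1: 5.97 s is already measured on the train.
Leg 2: 9.55 s is already measured on the train.
Leg 3: γ = 2.10; τ_3 = 7.59/2.100 = 3.614 s.
Total: 5.970 + 9.550 + 3.614 s.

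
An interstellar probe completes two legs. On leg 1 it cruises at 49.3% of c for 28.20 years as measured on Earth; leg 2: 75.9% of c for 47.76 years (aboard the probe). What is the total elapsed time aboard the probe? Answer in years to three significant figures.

Leg 1: β = 0.493; γ = 1/√(1 − 0.493²) = 1/√0.7570 = 1.149; τ_1 = 28.20/1.149 = 24.53 years.
Leg 2: 47.76 years is already measured aboard the probe.
Total: 24.53 + 47.76 years.

τ = 72.3 years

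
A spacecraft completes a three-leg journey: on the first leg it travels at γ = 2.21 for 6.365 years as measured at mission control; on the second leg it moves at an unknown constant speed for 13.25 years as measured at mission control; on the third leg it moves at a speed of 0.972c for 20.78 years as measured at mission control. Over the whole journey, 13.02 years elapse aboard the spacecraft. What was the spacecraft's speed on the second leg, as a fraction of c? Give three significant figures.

Leg 1: γ = 2.21; τ_1 = 6.365/2.210 = 2.880 years.
Leg 2: speed unknown; τ_2 = 13.25/γ_2.
Leg 3: γ = 1/√(1 − 0.972²) = 1/√0.05522 = 4.256; τ_3 = 20.78/4.256 = 4.883 years.
Total proper time: 2.880 + τ_2 + 4.883 = 13.02, so τ_2 = 13.02 − 7.763 = 5.257 years.
γ_2 = 13.25/5.257 = 2.520; β = √(1 − 1/γ²) = √0.8426.

β = 0.918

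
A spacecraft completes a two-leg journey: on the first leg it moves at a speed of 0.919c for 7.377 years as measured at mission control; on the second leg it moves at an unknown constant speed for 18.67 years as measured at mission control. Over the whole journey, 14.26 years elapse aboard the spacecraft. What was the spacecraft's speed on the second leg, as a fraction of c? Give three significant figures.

β = 0.794

Leg 1: γ = 1/√(1 − 0.919²) = 1/√0.1554 = 2.536; τ_1 = 7.377/2.536 = 2.908 years.
Leg 2: speed unknown; τ_2 = 18.67/γ_2.
Total proper time: 2.908 + τ_2 = 14.26, so τ_2 = 14.26 − 2.908 = 11.35 years.
γ_2 = 18.67/11.35 = 1.645; β = √(1 − 1/γ²) = √0.6303.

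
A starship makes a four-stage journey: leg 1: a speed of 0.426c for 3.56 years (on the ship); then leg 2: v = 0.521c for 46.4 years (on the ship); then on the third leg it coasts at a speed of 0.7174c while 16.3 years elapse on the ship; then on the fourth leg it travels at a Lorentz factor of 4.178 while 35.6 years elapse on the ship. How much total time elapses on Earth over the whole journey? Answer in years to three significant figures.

Δt = 230 years

Leg 1: γ = 1/√(1 − 0.426²) = 1/√0.8185 = 1.105; Δt_1 = 1.105 × 3.56 = 3.935 years.
Leg 2: γ = 1/√(1 − 0.521²) = 1/√0.7286 = 1.172; Δt_2 = 1.172 × 46.4 = 54.36 years.
Leg 3: γ = 1/√(1 − 0.7174²) = 1/√0.4853 = 1.435; Δt_3 = 1.435 × 16.3 = 23.40 years.
Leg 4: γ = 4.178; Δt_4 = 4.178 × 35.6 = 148.7 years.
Total: 3.935 + 54.36 + 23.40 + 148.7 years.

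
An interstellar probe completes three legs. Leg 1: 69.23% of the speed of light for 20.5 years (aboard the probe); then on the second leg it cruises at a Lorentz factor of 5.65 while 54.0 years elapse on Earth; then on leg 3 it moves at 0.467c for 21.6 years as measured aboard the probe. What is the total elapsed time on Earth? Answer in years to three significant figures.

Leg 1: β = 0.6923; γ = 1/√(1 − 0.6923²) = 1/√0.5207 = 1.386; Δt_1 = 1.386 × 20.5 = 28.41 years.
Leg 2: 54.0 years is already measured on Earth.
Leg 3: γ = 1/√(1 − 0.467²) = 1/√0.7819 = 1.131; Δt_3 = 1.131 × 21.6 = 24.43 years.
Total: 28.41 + 54.00 + 24.43 years.

Δt = 107 years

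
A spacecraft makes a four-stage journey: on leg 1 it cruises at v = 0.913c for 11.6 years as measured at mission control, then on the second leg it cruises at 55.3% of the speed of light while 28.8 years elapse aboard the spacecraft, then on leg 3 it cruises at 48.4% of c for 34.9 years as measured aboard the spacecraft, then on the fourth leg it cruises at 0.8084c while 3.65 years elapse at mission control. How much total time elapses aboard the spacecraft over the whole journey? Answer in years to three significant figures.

Leg 1: γ = 1/√(1 − 0.913²) = 1/√0.1664 = 2.451; τ_1 = 11.6/2.451 = 4.732 years.
Leg 2: 28.8 years is already measured aboard the spacecraft.
Leg 3: 34.9 years is already measured aboard the spacecraft.
Leg 4: γ = 1/√(1 − 0.8084²) = 1/√0.3465 = 1.699; τ_4 = 3.65/1.699 = 2.149 years.
Total: 4.732 + 28.80 + 34.90 + 2.149 years.

τ = 70.6 years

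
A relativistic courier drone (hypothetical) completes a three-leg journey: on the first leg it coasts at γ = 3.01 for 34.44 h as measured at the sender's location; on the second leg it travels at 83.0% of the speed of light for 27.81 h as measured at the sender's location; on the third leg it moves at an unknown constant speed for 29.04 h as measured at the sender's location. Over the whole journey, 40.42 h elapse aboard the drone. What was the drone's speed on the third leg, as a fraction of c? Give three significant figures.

Leg 1: γ = 3.01; τ_1 = 34.44/3.010 = 11.44 h.
Leg 2: β = 0.830; γ = 1/√(1 − 0.830²) = 1/√0.3111 = 1.793; τ_2 = 27.81/1.793 = 15.51 h.
Leg 3: speed unknown; τ_3 = 29.04/γ_3.
Total proper time: 11.44 + 15.51 + τ_3 = 40.42, so τ_3 = 40.42 − 26.95 = 13.47 h.
γ_3 = 29.04/13.47 = 2.156; β = √(1 − 1/γ²) = √0.7850.

β = 0.886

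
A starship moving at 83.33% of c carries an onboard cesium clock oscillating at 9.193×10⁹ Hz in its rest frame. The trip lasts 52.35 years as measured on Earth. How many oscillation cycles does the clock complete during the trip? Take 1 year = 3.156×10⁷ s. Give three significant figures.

N = 8.40×10¹⁸

β = 0.8333; γ = 1/√(1 − 0.8333²) = 1/√0.3056 = 1.809
The oscillator's own cycle count is N = f × τ where τ is the proper time on the ship. τ = Δt/γ = 52.35/1.809 = 28.94 years = 9.134×10⁸ s.
N = 9.193×10⁹ × 9.134×10⁸ = 8.396×10¹⁸.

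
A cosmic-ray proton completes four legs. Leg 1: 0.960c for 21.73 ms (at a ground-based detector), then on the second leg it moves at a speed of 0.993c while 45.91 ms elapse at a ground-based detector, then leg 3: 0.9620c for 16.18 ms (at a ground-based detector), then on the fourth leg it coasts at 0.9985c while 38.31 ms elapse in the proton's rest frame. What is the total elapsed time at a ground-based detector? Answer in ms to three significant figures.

Leg 1: 21.73 ms is already measured at a ground-based detector.
Leg 2: 45.91 ms is already measured at a ground-based detector.
Leg 3: 16.18 ms is already measured at a ground-based detector.
Leg 4: γ = 1/√(1 − 0.9985²) = 1/√0.002998 = 18.26; Δt_4 = 18.26 × 38.31 = 699.7 ms.
Total: 21.73 + 45.91 + 16.18 + 699.7 ms.

Δt = 784 ms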